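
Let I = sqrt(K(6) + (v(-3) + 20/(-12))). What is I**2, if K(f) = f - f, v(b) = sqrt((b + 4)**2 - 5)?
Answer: -5/3 + 2*I ≈ -1.6667 + 2.0*I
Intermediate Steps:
v(b) = sqrt(-5 + (4 + b)**2) (v(b) = sqrt((4 + b)**2 - 5) = sqrt(-5 + (4 + b)**2))
K(f) = 0
I = sqrt(-5/3 + 2*I) (I = sqrt(0 + (sqrt(-5 + (4 - 3)**2) + 20/(-12))) = sqrt(0 + (sqrt(-5 + 1**2) + 20*(-1/12))) = sqrt(0 + (sqrt(-5 + 1) - 5/3)) = sqrt(0 + (sqrt(-4) - 5/3)) = sqrt(0 + (2*I - 5/3)) = sqrt(0 + (-5/3 + 2*I)) = sqrt(-5/3 + 2*I) ≈ 0.68438 + 1.4612*I)
I**2 = (sqrt(-15 + 18*I)/3)**2 = -5/3 + 2*I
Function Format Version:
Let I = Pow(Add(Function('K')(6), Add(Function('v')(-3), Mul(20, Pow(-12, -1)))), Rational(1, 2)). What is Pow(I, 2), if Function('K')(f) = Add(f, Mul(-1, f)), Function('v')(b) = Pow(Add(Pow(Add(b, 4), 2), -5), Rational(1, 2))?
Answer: Add(Rational(-5, 3), Mul(2, I)) ≈ Add(-1.6667, Mul(2.0000, I))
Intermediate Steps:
Function('v')(b) = Pow(Add(-5, Pow(Add(4, b), 2)), Rational(1, 2)) (Function('v')(b) = Pow(Add(Pow(Add(4, b), 2), -5), Rational(1, 2)) = Pow(Add(-5, Pow(Add(4, b), 2)), Rational(1, 2)))
Function('K')(f) = 0
I = Pow(Add(Rational(-5, 3), Mul(2, I)), Rational(1, 2)) (I = Pow(Add(0, Add(Pow(Add(-5, Pow(Add(4, -3), 2)), Rational(1, 2)), Mul(20, Pow(-12, -1)))), Rational(1, 2)) = Pow(Add(0, Add(Pow(Add(-5, Pow(1, 2)), Rational(1, 2)), Mul(20, Rational(-1, 12)))), Rational(1, 2)) = Pow(Add(0, Add(Pow(Add(-5, 1), Rational(1, 2)), Rational(-5, 3))), Rational(1, 2)) = Pow(Add(0, Add(Pow(-4, Rational(1, 2)), Rational(-5, 3))), Rational(1, 2)) = Pow(Add(0, Add(Mul(2, I), Rational(-5, 3))), Rational(1, 2)) = Pow(Add(0, Add(Rational(-5, 3), Mul(2, I))), Rational(1, 2)) = Pow(Add(Rational(-5, 3), Mul(2, I)), Rational(1, 2)) ≈ Add(0.68438, Mul(1.4612, I)))
Pow(I, 2) = Pow(Mul(Rational(1, 3), Pow(Add(-15, Mul(18, I)), Rational(1, 2))), 2) = Add(Rational(-5, 3), Mul(2, I))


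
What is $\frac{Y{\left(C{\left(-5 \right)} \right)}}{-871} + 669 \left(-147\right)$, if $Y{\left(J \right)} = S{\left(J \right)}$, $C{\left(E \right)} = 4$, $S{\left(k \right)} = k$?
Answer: $- \frac{85656757}{871} \approx -98343.0$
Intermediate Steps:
$Y{\left(J \right)} = J$
$\frac{Y{\left(C{\left(-5 \right)} \right)}}{-871} + 669 \left(-147\right) = \frac{4}{-871} + 669 \left(-147\right) = 4 \left(- \frac{1}{871}\right) - 98343 = - \frac{4}{871} - 98343 = - \frac{85656757}{871}$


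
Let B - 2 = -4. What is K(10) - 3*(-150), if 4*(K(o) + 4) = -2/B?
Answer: 1785/4 ≈ 446.25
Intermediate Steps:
B = -2 (B = 2 - 4 = -2)
K(o) = -15/4 (K(o) = -4 + (-2/(-2))/4 = -4 + (-2*(-½))/4 = -4 + (¼)*1 = -4 + ¼ = -15/4)
K(10) - 3*(-150) = -15/4 - 3*(-150) = -15/4 + 450 = 1785/4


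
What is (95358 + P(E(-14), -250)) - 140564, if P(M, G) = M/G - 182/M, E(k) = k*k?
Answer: -79113497/1750 ≈ -45208.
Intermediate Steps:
E(k) = k²
P(M, G) = -182/M + M/G
(95358 + P(E(-14), -250)) - 140564 = (95358 + (-182/((-14)²) + (-14)²/(-250))) - 140564 = (95358 + (-182/196 + 196*(-1/250))) - 140564 = (95358 + (-182*1/196 - 98/125)) - 140564 = (95358 + (-13/14 - 98/125)) - 140564 = (95358 - 2997/1750) - 140564 = 166873503/1750 - 140564 = -79113497/1750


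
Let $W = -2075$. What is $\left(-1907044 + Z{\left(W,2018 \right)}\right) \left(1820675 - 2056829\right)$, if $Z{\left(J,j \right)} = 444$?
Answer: $450251216400$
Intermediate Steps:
$\left(-1907044 + Z{\left(W,2018 \right)}\right) \left(1820675 - 2056829\right) = \left(-1907044 + 444\right) \left(1820675 - 2056829\right) = \left(-1906600\right) \left(-236154\right) = 450251216400$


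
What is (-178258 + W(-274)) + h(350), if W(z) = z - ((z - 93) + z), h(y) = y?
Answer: -177541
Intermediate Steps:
W(z) = 93 - z (W(z) = z - ((-93 + z) + z) = z - (-93 + 2*z) = z + (93 - 2*z) = 93 - z)
(-178258 + W(-274)) + h(350) = (-178258 + (93 - 1*(-274))) + 350 = (-178258 + (93 + 274)) + 350 = (-178258 + 367) + 350 = -177891 + 350 = -177541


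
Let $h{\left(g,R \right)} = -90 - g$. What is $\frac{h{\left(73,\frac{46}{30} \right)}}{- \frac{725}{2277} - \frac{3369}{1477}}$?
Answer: $\frac{548190027}{8742038} \approx 62.707$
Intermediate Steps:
$\frac{h{\left(73,\frac{46}{30} \right)}}{- \frac{725}{2277} - \frac{3369}{1477}} = \frac{-90 - 73}{- \frac{725}{2277} - \frac{3369}{1477}} = \frac{-90 - 73}{\left(-725\right) \frac{1}{2277} - \frac{3369}{1477}} = - \frac{163}{- \frac{725}{2277} - \frac{3369}{1477}} = - \frac{163}{- \frac{8742038}{3363129}} = \left(-163\right) \left(- \frac{3363129}{8742038}\right) = \frac{548190027}{8742038}$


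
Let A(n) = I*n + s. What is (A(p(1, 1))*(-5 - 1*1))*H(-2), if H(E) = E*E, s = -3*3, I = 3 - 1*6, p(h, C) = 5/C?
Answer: 576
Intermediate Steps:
I = -3 (I = 3 - 6 = -3)
s = -9
H(E) = E²
A(n) = -9 - 3*n (A(n) = -3*n - 9 = -9 - 3*n)
(A(p(1, 1))*(-5 - 1*1))*H(-2) = ((-9 - 15/1)*(-5 - 1*1))*(-2)² = ((-9 - 15)*(-5 - 1))*4 = ((-9 - 3*5)*(-6))*4 = ((-9 - 15)*(-6))*4 = -24*(-6)*4 = 144*4 = 576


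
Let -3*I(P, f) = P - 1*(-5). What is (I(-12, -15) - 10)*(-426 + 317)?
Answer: 2507/3 ≈ 835.67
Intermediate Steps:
I(P, f) = -5/3 - P/3 (I(P, f) = -(P - 1*(-5))/3 = -(P + 5)/3 = -(5 + P)/3 = -5/3 - P/3)
(I(-12, -15) - 10)*(-426 + 317) = ((-5/3 - ⅓*(-12)) - 10)*(-426 + 317) = ((-5/3 + 4) - 10)*(-109) = (7/3 - 10)*(-109) = -23/3*(-109) = 2507/3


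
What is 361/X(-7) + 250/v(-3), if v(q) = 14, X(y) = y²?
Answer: 1236/49 ≈ 25.224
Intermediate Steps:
361/X(-7) + 250/v(-3) = 361/((-7)²) + 250/14 = 361/49 + 250*(1/14) = 361*(1/49) + 125/7 = 361/49 + 125/7 = 1236/49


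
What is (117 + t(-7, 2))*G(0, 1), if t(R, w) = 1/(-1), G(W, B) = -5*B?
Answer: -580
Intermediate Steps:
t(R, w) = -1
(117 + t(-7, 2))*G(0, 1) = (117 - 1)*(-5*1) = 116*(-5) = -580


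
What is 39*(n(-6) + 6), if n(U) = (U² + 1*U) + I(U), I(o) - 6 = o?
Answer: 1404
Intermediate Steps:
I(o) = 6 + o
n(U) = 6 + U² + 2*U (n(U) = (U² + 1*U) + (6 + U) = (U² + U) + (6 + U) = (U + U²) + (6 + U) = 6 + U² + 2*U)
39*(n(-6) + 6) = 39*((6 + (-6)² + 2*(-6)) + 6) = 39*((6 + 36 - 12) + 6) = 39*(30 + 6) = 39*36 = 1404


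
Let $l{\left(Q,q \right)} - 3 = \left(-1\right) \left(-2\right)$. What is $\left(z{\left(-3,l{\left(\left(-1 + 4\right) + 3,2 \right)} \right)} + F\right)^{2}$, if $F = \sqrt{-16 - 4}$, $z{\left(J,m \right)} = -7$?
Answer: $29 - 28 i \sqrt{5} \approx 29.0 - 62.61 i$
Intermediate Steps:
$l{\left(Q,q \right)} = 5$ ($l{\left(Q,q \right)} = 3 - -2 = 3 + 2 = 5$)
$F = 2 i \sqrt{5}$ ($F = \sqrt{-20} = 2 i \sqrt{5} \approx 4.4721 i$)
$\left(z{\left(-3,l{\left(\left(-1 + 4\right) + 3,2 \right)} \right)} + F\right)^{2} = \left(-7 + 2 i \sqrt{5}\right)^{2}$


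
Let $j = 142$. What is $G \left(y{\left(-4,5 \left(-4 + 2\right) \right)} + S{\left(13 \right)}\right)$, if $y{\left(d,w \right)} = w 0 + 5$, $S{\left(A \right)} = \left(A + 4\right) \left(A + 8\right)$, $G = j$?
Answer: $51404$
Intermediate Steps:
$G = 142$
$S{\left(A \right)} = \left(4 + A\right) \left(8 + A\right)$
$y{\left(d,w \right)} = 5$ ($y{\left(d,w \right)} = 0 + 5 = 5$)
$G \left(y{\left(-4,5 \left(-4 + 2\right) \right)} + S{\left(13 \right)}\right) = 142 \left(5 + \left(32 + 13^{2} + 12 \cdot 13\right)\right) = 142 \left(5 + \left(32 + 169 + 156\right)\right) = 142 \left(5 + 357\right) = 142 \cdot 362 = 51404$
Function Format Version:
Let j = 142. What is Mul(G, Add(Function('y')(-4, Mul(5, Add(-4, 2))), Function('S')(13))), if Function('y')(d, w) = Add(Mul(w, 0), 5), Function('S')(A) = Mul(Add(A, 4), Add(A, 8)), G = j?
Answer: 51404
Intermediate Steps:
G = 142
Function('S')(A) = Mul(Add(4, A), Add(8, A))
Function('y')(d, w) = 5 (Function('y')(d, w) = Add(0, 5) = 5)
Mul(G, Add(Function('y')(-4, Mul(5, Add(-4, 2))), Function('S')(13))) = Mul(142, Add(5, Add(32, Pow(13, 2), Mul(12, 13)))) = Mul(142, Add(5, Add(32, 169, 156))) = Mul(142, Add(5, 357)) = Mul(142, 362) = 51404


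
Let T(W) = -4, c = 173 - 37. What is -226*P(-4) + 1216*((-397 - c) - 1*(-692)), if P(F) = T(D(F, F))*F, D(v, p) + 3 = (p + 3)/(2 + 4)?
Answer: 189728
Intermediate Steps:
c = 136
D(v, p) = -5/2 + p/6 (D(v, p) = -3 + (p + 3)/(2 + 4) = -3 + (3 + p)/6 = -3 + (3 + p)*(⅙) = -3 + (½ + p/6) = -5/2 + p/6)
P(F) = -4*F
-226*P(-4) + 1216*((-397 - c) - 1*(-692)) = -(-904)*(-4) + 1216*((-397 - 1*136) - 1*(-692)) = -226*16 + 1216*((-397 - 136) + 692) = -3616 + 1216*(-533 + 692) = -3616 + 1216*159 = -3616 + 193344 = 189728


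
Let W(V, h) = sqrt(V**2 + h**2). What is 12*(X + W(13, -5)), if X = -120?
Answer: -1440 + 12*sqrt(194) ≈ -1272.9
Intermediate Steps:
12*(X + W(13, -5)) = 12*(-120 + sqrt(13**2 + (-5)**2)) = 12*(-120 + sqrt(169 + 25)) = 12*(-120 + sqrt(194)) = -1440 + 12*sqrt(194)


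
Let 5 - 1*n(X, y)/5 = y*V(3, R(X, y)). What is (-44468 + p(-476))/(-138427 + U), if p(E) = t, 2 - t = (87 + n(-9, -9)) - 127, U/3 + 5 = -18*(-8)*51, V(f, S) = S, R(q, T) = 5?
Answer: 22338/58205 ≈ 0.38378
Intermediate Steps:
n(X, y) = 25 - 25*y (n(X, y) = 25 - 5*y*5 = 25 - 25*y)
U = 22017 (U = -15 + 3*(-18*(-8)*51) = -15 + 3*(144*51) = -15 + 3*7344 = -15 + 22032 = 22017)
t = -208 (t = 2 - ((87 + (25 - 25*(-9))) - 127) = 2 - ((87 + (25 + 225)) - 127) = 2 - ((87 + 250) - 127) = 2 - (337 - 127) = 2 - 1*210 = 2 - 210 = -208)
p(E) = -208
(-44468 + p(-476))/(-138427 + U) = (-44468 - 208)/(-138427 + 22017) = -44676/(-116410) = -44676*(-1/116410) = 22338/58205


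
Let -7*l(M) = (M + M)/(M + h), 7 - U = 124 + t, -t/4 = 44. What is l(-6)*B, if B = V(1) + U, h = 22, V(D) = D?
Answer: 45/7 ≈ 6.4286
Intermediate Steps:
t = -176 (t = -4*44 = -176)
U = 59 (U = 7 - (124 - 176) = 7 - 1*(-52) = 7 + 52 = 59)
l(M) = -2*M/(7*(22 + M)) (l(M) = -(M + M)/(7*(M + 22)) = -2*M/(7*(22 + M)))
B = 60 (B = 1 + 59 = 60)
l(-6)*B = -2*(-6)/(154 + 7*(-6))*60 = -2*(-6)/(154 - 42)*60 = -2*(-6)/112*60 = -2*(-6)*1/112*60 = (3/28)*60 = 45/7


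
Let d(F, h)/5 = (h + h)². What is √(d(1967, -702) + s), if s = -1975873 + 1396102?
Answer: 3*√1030701 ≈ 3045.7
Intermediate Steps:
d(F, h) = 20*h² (d(F, h) = 5*(h + h)² = 5*(2*h)² = 5*(4*h²) = 20*h²)
s = -579771
√(d(1967, -702) + s) = √(20*(-702)² - 579771) = √(20*492804 - 579771) = √(9856080 - 579771) = √9276309 = 3*√1030701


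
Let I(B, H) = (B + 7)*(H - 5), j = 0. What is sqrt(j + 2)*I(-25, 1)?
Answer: 72*sqrt(2) ≈ 101.82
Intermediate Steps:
I(B, H) = (-5 + H)*(7 + B) (I(B, H) = (7 + B)*(-5 + H) = (-5 + H)*(7 + B))
sqrt(j + 2)*I(-25, 1) = sqrt(0 + 2)*(-35 - 5*(-25) + 7*1 - 25*1) = sqrt(2)*(-35 + 125 + 7 - 25) = sqrt(2)*72 = 72*sqrt(2)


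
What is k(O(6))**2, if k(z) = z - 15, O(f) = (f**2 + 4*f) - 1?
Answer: 1936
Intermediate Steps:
O(f) = -1 + f**2 + 4*f
k(z) = -15 + z
k(O(6))**2 = (-15 + (-1 + 6**2 + 4*6))**2 = (-15 + (-1 + 36 + 24))**2 = (-15 + 59)**2 = 44**2 = 1936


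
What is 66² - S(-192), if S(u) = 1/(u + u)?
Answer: 1672705/384 ≈ 4356.0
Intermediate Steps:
S(u) = 1/(2*u)
66² - S(-192) = 66² - 1/(2*(-192)) = 4356 - (-1)/(2*192) = 4356 - 1*(-1/384) = 4356 + 1/384 = 1672705/384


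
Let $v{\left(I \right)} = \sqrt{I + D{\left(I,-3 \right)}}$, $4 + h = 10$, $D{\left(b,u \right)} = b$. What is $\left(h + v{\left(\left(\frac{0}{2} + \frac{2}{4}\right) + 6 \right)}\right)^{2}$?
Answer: $\left(6 + \sqrt{13}\right)^{2} \approx 92.267$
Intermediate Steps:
$h = 6$ ($h = -4 + 10 = 6$)
$v{\left(I \right)} = \sqrt{2} \sqrt{I}$ ($v{\left(I \right)} = \sqrt{I + I} = \sqrt{2 I} = \sqrt{2} \sqrt{I}$)
$\left(h + v{\left(\left(\frac{0}{2} + \frac{2}{4}\right) + 6 \right)}\right)^{2} = \left(6 + \sqrt{2} \sqrt{\left(\frac{0}{2} + \frac{2}{4}\right) + 6}\right)^{2} = \left(6 + \sqrt{2} \sqrt{\left(0 \cdot \frac{1}{2} + 2 \cdot \frac{1}{4}\right) + 6}\right)^{2} = \left(6 + \sqrt{2} \sqrt{\left(0 + \frac{1}{2}\right) + 6}\right)^{2} = \left(6 + \sqrt{2} \sqrt{\frac{1}{2} + 6}\right)^{2} = \left(6 + \sqrt{2} \sqrt{\frac{13}{2}}\right)^{2} = \left(6 + \sqrt{2} \frac{\sqrt{26}}{2}\right)^{2} = \left(6 + \sqrt{13}\right)^{2}$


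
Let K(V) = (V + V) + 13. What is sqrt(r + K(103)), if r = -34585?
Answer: I*sqrt(34366) ≈ 185.38*I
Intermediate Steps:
K(V) = 13 + 2*V (K(V) = 2*V + 13 = 13 + 2*V)
sqrt(r + K(103)) = sqrt(-34585 + (13 + 2*103)) = sqrt(-34585 + (13 + 206)) = sqrt(-34585 + 219) = sqrt(-34366) = I*sqrt(34366)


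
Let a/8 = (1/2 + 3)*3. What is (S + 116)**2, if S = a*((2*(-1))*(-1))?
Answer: 80656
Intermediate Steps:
a = 84 (a = 8*((1/2 + 3)*3) = 8*((7/2)*3) = 8*(21/2) = 84)
S = 168 (S = 84*((2*(-1))*(-1)) = 84*(-2*(-1)) = 84*2 = 168)
(S + 116)**2 = (168 + 116)**2 = 284**2 = 80656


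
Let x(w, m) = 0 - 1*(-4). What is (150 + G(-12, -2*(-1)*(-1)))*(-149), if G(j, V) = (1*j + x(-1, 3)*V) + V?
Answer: -19072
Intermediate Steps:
x(w, m) = 4 (x(w, m) = 0 + 4 = 4)
G(j, V) = j + 5*V (G(j, V) = (1*j + 4*V) + V = (j + 4*V) + V = j + 5*V)
(150 + G(-12, -2*(-1)*(-1)))*(-149) = (150 + (-12 + 5*(-2*(-1)*(-1))))*(-149) = (150 + (-12 + 5*(2*(-1))))*(-149) = (150 + (-12 + 5*(-2)))*(-149) = (150 + (-12 - 10))*(-149) = (150 - 22)*(-149) = 128*(-149) = -19072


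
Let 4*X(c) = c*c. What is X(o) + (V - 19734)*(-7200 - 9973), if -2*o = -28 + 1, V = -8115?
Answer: 7652014761/16 ≈ 4.7825e+8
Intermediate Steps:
o = 27/2 (o = -(-28 + 1)/2 = -½*(-27) = 27/2 ≈ 13.500)
X(c) = c²/4 (X(c) = (c*c)/4 = c²/4)
X(o) + (V - 19734)*(-7200 - 9973) = (27/2)²/4 + (-8115 - 19734)*(-7200 - 9973) = (¼)*(729/4) - 27849*(-17173) = 729/16 + 478250877 = 7652014761/16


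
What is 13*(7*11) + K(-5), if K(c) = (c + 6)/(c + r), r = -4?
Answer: 9008/9 ≈ 1000.9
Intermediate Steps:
K(c) = (6 + c)/(-4 + c) (K(c) = (c + 6)/(c - 4) = (6 + c)/(-4 + c))
13*(7*11) + K(-5) = 13*(7*11) + (6 - 5)/(-4 - 5) = 13*77 + 1/(-9) = 1001 - 1/9*1 = 1001 - 1/9 = 9008/9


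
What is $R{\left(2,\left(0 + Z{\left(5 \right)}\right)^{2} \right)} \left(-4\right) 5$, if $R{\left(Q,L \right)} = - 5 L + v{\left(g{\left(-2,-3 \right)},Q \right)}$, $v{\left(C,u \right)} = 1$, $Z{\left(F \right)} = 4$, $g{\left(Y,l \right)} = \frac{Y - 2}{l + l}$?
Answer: $1580$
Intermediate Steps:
$g{\left(Y,l \right)} = \frac{-2 + Y}{2 l}$
$R{\left(Q,L \right)} = 1 - 5 L$ ($R{\left(Q,L \right)} = - 5 L + 1 = 1 - 5 L$)
$R{\left(2,\left(0 + Z{\left(5 \right)}\right)^{2} \right)} \left(-4\right) 5 = \left(1 - 5 \left(0 + 4\right)^{2}\right) \left(-4\right) 5 = \left(1 - 5 \cdot 4^{2}\right) \left(-4\right) 5 = \left(1 - 80\right) \left(-4\right) 5 = \left(-79\right) \left(-4\right) 5 = 316 \cdot 5 = 1580$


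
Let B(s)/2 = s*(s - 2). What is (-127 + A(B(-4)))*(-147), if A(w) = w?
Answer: 11613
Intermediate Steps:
B(s) = 2*s*(-2 + s) (B(s) = 2*(s*(s - 2)) = 2*(s*(-2 + s)) = 2*s*(-2 + s))
(-127 + A(B(-4)))*(-147) = (-127 + 2*(-4)*(-2 - 4))*(-147) = (-127 + 2*(-4)*(-6))*(-147) = (-127 + 48)*(-147) = -79*(-147) = 11613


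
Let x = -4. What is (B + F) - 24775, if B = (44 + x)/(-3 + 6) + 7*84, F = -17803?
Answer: -125930/3 ≈ -41977.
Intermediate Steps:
B = 1804/3 (B = (44 - 4)/(-3 + 6) + 7*84 = 40/3 + 588 = 1804/3 ≈ 601.33)
(B + F) - 24775 = (1804/3 - 17803) - 24775 = -51605/3 - 24775 = -125930/3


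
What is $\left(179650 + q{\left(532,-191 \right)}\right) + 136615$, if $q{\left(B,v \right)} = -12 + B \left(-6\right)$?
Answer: $313061$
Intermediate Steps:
$q{\left(B,v \right)} = -12 - 6 B$
$\left(179650 + q{\left(532,-191 \right)}\right) + 136615 = \left(179650 - 3204\right) + 136615 = 176446 + 136615 = 313061$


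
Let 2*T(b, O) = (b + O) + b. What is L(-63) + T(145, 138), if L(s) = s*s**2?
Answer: -249833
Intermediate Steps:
L(s) = s**3
T(b, O) = b + O/2 (T(b, O) = ((b + O) + b)/2 = ((O + b) + b)/2 = (O + 2*b)/2 = b + O/2)
L(-63) + T(145, 138) = (-63)**3 + (145 + (1/2)*138) = -250047 + (145 + 69) = -250047 + 214 = -249833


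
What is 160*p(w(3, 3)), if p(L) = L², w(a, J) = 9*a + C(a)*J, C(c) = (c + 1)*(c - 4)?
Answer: 36000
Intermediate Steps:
C(c) = (1 + c)*(-4 + c)
w(a, J) = 9*a + J*(-4 + a² - 3*a) (w(a, J) = 9*a + (-4 + a² - 3*a)*J = 9*a + J*(-4 + a² - 3*a))
160*p(w(3, 3)) = 160*(9*3 - 1*3*(4 - 1*3² + 3*3))² = 160*(27 - 1*3*(4 - 1*9 + 9))² = 160*(27 - 1*3*(4 - 9 + 9))² = 160*(27 - 1*3*4)² = 160*(27 - 12)² = 160*15² = 160*225 = 36000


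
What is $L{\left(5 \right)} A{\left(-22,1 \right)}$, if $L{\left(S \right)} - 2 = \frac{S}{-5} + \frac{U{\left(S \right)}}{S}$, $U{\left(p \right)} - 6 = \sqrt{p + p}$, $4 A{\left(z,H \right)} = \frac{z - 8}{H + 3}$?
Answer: $- \frac{33}{8} - \frac{3 \sqrt{10}}{8} \approx -5.3109$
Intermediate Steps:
$A{\left(z,H \right)} = \frac{-8 + z}{4 \left(3 + H\right)}$ ($A{\left(z,H \right)} = \frac{\left(z - 8\right) \frac{1}{H + 3}}{4} = \frac{\left(-8 + z\right) \frac{1}{3 + H}}{4} = \frac{\frac{1}{3 + H} \left(-8 + z\right)}{4} = \frac{-8 + z}{4 \left(3 + H\right)}$)
$U{\left(p \right)} = 6 + \sqrt{2} \sqrt{p}$ ($U{\left(p \right)} = 6 + \sqrt{p + p} = 6 + \sqrt{2 p} = 6 + \sqrt{2} \sqrt{p}$)
$L{\left(S \right)} = 2 - \frac{S}{5} + \frac{6 + \sqrt{2} \sqrt{S}}{S}$ ($L{\left(S \right)} = 2 + \left(\frac{S}{-5} + \frac{6 + \sqrt{2} \sqrt{S}}{S}\right) = 2 + \left(S \left(- \frac{1}{5}\right) + \frac{6 + \sqrt{2} \sqrt{S}}{S}\right) = 2 - \left(\frac{S}{5} - \frac{6 + \sqrt{2} \sqrt{S}}{S}\right) = 2 - \frac{S}{5} + \frac{6 + \sqrt{2} \sqrt{S}}{S}$)
$L{\left(5 \right)} A{\left(-22,1 \right)} = \left(2 + \frac{6}{5} - 1 + \frac{\sqrt{2}}{\sqrt{5}}\right) \frac{-8 - 22}{4 \left(3 + 1\right)} = \left(2 + 6 \cdot \frac{1}{5} - 1 + \sqrt{2} \frac{\sqrt{5}}{5}\right) \frac{1}{4} \cdot \frac{1}{4} \left(-30\right) = \left(2 + \frac{6}{5} - 1 + \frac{\sqrt{10}}{5}\right) \frac{1}{4} \cdot \frac{1}{4} \left(-30\right) = \left(\frac{11}{5} + \frac{\sqrt{10}}{5}\right) \left(- \frac{15}{8}\right) = - \frac{33}{8} - \frac{3 \sqrt{10}}{8}$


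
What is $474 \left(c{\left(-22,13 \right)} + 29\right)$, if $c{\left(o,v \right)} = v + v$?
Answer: $26070$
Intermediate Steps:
$c{\left(o,v \right)} = 2 v$
$474 \left(c{\left(-22,13 \right)} + 29\right) = 474 \left(2 \cdot 13 + 29\right) = 474 \left(26 + 29\right) = 474 \cdot 55 = 26070$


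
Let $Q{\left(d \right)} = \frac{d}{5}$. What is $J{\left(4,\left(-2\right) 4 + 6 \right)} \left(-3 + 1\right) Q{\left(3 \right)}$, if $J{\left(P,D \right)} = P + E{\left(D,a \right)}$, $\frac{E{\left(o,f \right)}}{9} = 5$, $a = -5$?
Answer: $- \frac{294}{5} \approx -58.8$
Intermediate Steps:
$E{\left(o,f \right)} = 45$ ($E{\left(o,f \right)} = 9 \cdot 5 = 45$)
$Q{\left(d \right)} = \frac{d}{5}$ ($Q{\left(d \right)} = d \frac{1}{5} = \frac{d}{5}$)
$J{\left(P,D \right)} = 45 + P$ ($J{\left(P,D \right)} = P + 45 = 45 + P$)
$J{\left(4,\left(-2\right) 4 + 6 \right)} \left(-3 + 1\right) Q{\left(3 \right)} = \left(45 + 4\right) \left(-3 + 1\right) \frac{1}{5} \cdot 3 = 49 \left(-2\right) \frac{3}{5} = \left(-98\right) \frac{3}{5} = - \frac{294}{5}$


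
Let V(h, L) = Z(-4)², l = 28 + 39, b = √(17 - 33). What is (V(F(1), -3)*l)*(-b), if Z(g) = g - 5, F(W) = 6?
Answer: -21708*I ≈ -21708.0*I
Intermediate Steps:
b = 4*I (b = √(-16) = 4*I ≈ 4.0*I)
l = 67
Z(g) = -5 + g
V(h, L) = 81 (V(h, L) = (-5 - 4)² = (-9)² = 81)
(V(F(1), -3)*l)*(-b) = (81*67)*(-4*I) = 5427*(-4*I) = -21708*I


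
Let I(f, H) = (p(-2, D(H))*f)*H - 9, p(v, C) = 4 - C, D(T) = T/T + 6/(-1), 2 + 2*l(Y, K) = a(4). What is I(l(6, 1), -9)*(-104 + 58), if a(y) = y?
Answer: 4140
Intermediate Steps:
l(Y, K) = 1 (l(Y, K) = -1 + (1/2)*4 = -1 + 2 = 1)
D(T) = -5 (D(T) = 1 + 6*(-1) = 1 - 6 = -5)
I(f, H) = -9 + 9*H*f (I(f, H) = ((4 - 1*(-5))*f)*H - 9 = ((4 + 5)*f)*H - 9 = (9*f)*H - 9 = 9*H*f - 9 = -9 + 9*H*f)
I(l(6, 1), -9)*(-104 + 58) = (-9 + 9*(-9)*1)*(-104 + 58) = (-9 - 81)*(-46) = -90*(-46) = 4140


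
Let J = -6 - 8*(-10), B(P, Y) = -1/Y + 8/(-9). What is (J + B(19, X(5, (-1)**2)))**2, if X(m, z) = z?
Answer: 421201/81 ≈ 5200.0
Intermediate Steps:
B(P, Y) = -8/9 - 1/Y (B(P, Y) = -1/Y + 8*(-1/9) = -1/Y - 8/9 = -8/9 - 1/Y)
J = 74 (J = -6 + 80 = 74)
(J + B(19, X(5, (-1)**2)))**2 = (74 + (-8/9 - 1/((-1)**2)))**2 = (74 + (-8/9 - 1/1))**2 = (74 + (-8/9 - 1*1))**2 = (74 + (-8/9 - 1))**2 = (74 - 17/9)**2 = (649/9)**2 = 421201/81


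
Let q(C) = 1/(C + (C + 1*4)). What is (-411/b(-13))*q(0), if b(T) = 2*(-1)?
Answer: 411/8 ≈ 51.375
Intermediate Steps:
b(T) = -2
q(C) = 1/(4 + 2*C) (q(C) = 1/(C + (C + 4)) = 1/(C + (4 + C)) = 1/(4 + 2*C))
(-411/b(-13))*q(0) = (-411/(-2))*(1/(2*(2 + 0))) = (-411*(-½))*((½)/2) = 411*((½)*(½))/2 = (411/2)*(¼) = 411/8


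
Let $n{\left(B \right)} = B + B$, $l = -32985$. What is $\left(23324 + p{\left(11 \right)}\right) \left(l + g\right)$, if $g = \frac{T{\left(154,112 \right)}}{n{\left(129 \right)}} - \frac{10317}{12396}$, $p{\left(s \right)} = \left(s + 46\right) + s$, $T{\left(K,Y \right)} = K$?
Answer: $- \frac{2391159350392}{3099} \approx -7.7159 \cdot 10^{8}$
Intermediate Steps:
$n{\left(B \right)} = 2 B$
$p{\left(s \right)} = 46 + 2 s$ ($p{\left(s \right)} = \left(46 + s\right) + s = 46 + 2 s$)
$g = - \frac{125467}{533028}$ ($g = \frac{154}{2 \cdot 129} - \frac{10317}{12396} = \frac{154}{258} - \frac{3439}{4132} = 154 \cdot \frac{1}{258} - \frac{3439}{4132} = \frac{77}{129} - \frac{3439}{4132} = - \frac{125467}{533028} \approx -0.23539$)
$\left(23324 + p{\left(11 \right)}\right) \left(l + g\right) = \left(23324 + \left(46 + 2 \cdot 11\right)\right) \left(-32985 - \frac{125467}{533028}\right) = \left(23324 + \left(46 + 22\right)\right) \left(- \frac{17582054047}{533028}\right) = \left(23324 + 68\right) \left(- \frac{17582054047}{533028}\right) = 23392 \left(- \frac{17582054047}{533028}\right) = - \frac{2391159350392}{3099}$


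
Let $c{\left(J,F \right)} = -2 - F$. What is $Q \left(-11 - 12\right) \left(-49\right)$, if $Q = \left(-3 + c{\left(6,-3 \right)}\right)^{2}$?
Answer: $4508$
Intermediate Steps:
$Q = 4$ ($Q = \left(-3 - -1\right)^{2} = \left(-3 + \left(-2 + 3\right)\right)^{2} = \left(-3 + 1\right)^{2} = \left(-2\right)^{2} = 4$)
$Q \left(-11 - 12\right) \left(-49\right) = 4 \left(-11 - 12\right) \left(-49\right) = 4 \left(\left(-23\right) \left(-49\right)\right) = 4 \cdot 1127 = 4508$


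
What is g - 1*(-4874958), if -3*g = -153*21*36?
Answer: 4913514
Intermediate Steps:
g = 38556 (g = -(-153*21)*36/3 = -(-1071)*36 = -1/3*(-115668) = 38556)
g - 1*(-4874958) = 38556 - 1*(-4874958) = 38556 + 4874958 = 4913514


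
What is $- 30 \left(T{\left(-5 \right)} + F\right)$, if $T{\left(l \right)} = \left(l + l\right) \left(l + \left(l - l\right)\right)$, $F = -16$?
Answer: $-1020$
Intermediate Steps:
$T{\left(l \right)} = 2 l^{2}$ ($T{\left(l \right)} = 2 l \left(l + 0\right) = 2 l l = 2 l^{2}$)
$- 30 \left(T{\left(-5 \right)} + F\right) = - 30 \left(2 \left(-5\right)^{2} - 16\right) = - 30 \left(2 \cdot 25 - 16\right) = - 30 \left(50 - 16\right) = \left(-30\right) 34 = -1020$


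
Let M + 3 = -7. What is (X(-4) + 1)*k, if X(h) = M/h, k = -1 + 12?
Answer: 77/2 ≈ 38.500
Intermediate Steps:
M = -10 (M = -3 - 7 = -10)
k = 11
X(h) = -10/h
(X(-4) + 1)*k = (-10/(-4) + 1)*11 = (-10*(-¼) + 1)*11 = (5/2 + 1)*11 = (7/2)*11 = 77/2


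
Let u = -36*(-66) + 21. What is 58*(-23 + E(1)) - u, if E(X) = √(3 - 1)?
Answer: -3731 + 58*√2 ≈ -3649.0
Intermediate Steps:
E(X) = √2
u = 2397 (u = 2376 + 21 = 2397)
58*(-23 + E(1)) - u = 58*(-23 + √2) - 1*2397 = (-1334 + 58*√2) - 2397 = -3731 + 58*√2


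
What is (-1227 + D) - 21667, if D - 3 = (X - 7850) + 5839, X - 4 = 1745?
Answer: -23153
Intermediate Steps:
X = 1749 (X = 4 + 1745 = 1749)
D = -259 (D = 3 + ((1749 - 7850) + 5839) = 3 + (-6101 + 5839) = 3 - 262 = -259)
(-1227 + D) - 21667 = (-1227 - 259) - 21667 = -1486 - 21667 = -23153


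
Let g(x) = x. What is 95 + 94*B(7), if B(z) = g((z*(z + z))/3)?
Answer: 9497/3 ≈ 3165.7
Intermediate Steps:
B(z) = 2*z²/3 (B(z) = (z*(z + z))/3 = (z*(2*z))*(⅓) = (2*z²)*(⅓) = 2*z²/3)
95 + 94*B(7) = 95 + 94*((⅔)*7²) = 95 + 94*((⅔)*49) = 95 + 94*(98/3) = 95 + 9212/3 = 9497/3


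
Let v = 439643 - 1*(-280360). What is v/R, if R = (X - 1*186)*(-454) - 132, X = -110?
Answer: 720003/134252 ≈ 5.3631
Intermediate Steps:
v = 720003 (v = 439643 + 280360 = 720003)
R = 134252 (R = (-110 - 1*186)*(-454) - 132 = (-110 - 186)*(-454) - 132 = -296*(-454) - 132 = 134384 - 132 = 134252)
v/R = 720003/134252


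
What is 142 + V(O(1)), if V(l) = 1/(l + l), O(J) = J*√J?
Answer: 285/2 ≈ 142.50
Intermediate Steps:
O(J) = J^(3/2)
V(l) = 1/(2*l)
142 + V(O(1)) = 142 + 1/(2*(1^(3/2))) = 142 + (½)/1 = 142 + (½)*1 = 142 + ½ = 285/2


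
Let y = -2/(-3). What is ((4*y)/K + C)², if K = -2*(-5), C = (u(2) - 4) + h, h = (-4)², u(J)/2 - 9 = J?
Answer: 264196/225 ≈ 1174.2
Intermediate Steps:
y = ⅔ (y = -2*(-⅓) = ⅔ ≈ 0.66667)
u(J) = 18 + 2*J
h = 16
C = 34 (C = ((18 + 2*2) - 4) + 16 = ((18 + 4) - 4) + 16 = (22 - 4) + 16 = 18 + 16 = 34)
K = 10
((4*y)/K + C)² = ((4*(⅔))/10 + 34)² = ((8/3)*(⅒) + 34)² = (4/15 + 34)² = (514/15)² = 264196/225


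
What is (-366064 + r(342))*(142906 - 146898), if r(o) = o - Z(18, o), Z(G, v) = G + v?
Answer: 1461399344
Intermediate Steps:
r(o) = -18 (r(o) = o - (18 + o) = o + (-18 - o) = -18)
(-366064 + r(342))*(142906 - 146898) = (-366064 - 18)*(142906 - 146898) = -366082*(-3992) = 1461399344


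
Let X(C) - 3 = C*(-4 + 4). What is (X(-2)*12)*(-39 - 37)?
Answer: -2736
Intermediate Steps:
X(C) = 3 (X(C) = 3 + C*(-4 + 4) = 3 + C*0 = 3 + 0 = 3)
(X(-2)*12)*(-39 - 37) = (3*12)*(-39 - 37) = 36*(-76) = -2736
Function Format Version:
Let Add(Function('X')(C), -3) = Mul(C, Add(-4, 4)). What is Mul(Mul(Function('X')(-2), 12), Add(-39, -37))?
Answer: -2736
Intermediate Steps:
Function('X')(C) = 3 (Function('X')(C) = Add(3, Mul(C, Add(-4, 4))) = Add(3, Mul(C, 0)) = Add(3, 0) = 3)
Mul(Mul(Function('X')(-2), 12), Add(-39, -37)) = Mul(Mul(3, 12), Add(-39, -37)) = Mul(36, -76) = -2736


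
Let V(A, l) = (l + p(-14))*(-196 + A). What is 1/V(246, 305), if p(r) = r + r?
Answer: 1/13850 ≈ 7.2202e-5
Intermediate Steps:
p(r) = 2*r
V(A, l) = (-196 + A)*(-28 + l) (V(A, l) = (l + 2*(-14))*(-196 + A) = (l - 28)*(-196 + A) = (-28 + l)*(-196 + A) = (-196 + A)*(-28 + l))
1/V(246, 305) = 1/(5488 - 196*305 - 28*246 + 246*305) = 1/(5488 - 59780 - 6888 + 75030) = 1/13850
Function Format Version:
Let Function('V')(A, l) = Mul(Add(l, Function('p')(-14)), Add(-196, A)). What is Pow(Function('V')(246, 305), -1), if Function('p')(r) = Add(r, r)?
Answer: Rational(1, 13850) ≈ 7.2202e-5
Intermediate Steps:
Function('p')(r) = Mul(2, r)
Function('V')(A, l) = Mul(Add(-196, A), Add(-28, l)) (Function('V')(A, l) = Mul(Add(l, Mul(2, -14)), Add(-196, A)) = Mul(Add(l, -28), Add(-196, A)) = Mul(Add(-28, l), Add(-196, A)) = Mul(Add(-196, A), Add(-28, l)))
Pow(Function('V')(246, 305), -1) = Pow(Add(5488, Mul(-196, 305), Mul(-28, 246), Mul(246, 305)), -1) = Pow(Add(5488, -59780, -6888, 75030), -1) = Pow(13850, -1) = Rational(1, 13850)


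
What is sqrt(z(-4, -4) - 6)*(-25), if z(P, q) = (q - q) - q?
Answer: -25*I*sqrt(2) ≈ -35.355*I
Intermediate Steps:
z(P, q) = -q (z(P, q) = 0 - q = -q)
sqrt(z(-4, -4) - 6)*(-25) = sqrt(-1*(-4) - 6)*(-25) = sqrt(4 - 6)*(-25) = sqrt(-2)*(-25) = (I*sqrt(2))*(-25) = -25*I*sqrt(2)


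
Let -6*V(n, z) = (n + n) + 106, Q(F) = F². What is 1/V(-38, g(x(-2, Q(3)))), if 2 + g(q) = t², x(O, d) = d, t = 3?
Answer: -⅕ ≈ -0.20000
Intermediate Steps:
g(q) = 7 (g(q) = -2 + 3² = -2 + 9 = 7)
V(n, z) = -53/3 - n/3 (V(n, z) = -((n + n) + 106)/6 = -(2*n + 106)/6 = -(106 + 2*n)/6 = -53/3 - n/3)
1/V(-38, g(x(-2, Q(3)))) = 1/(-53/3 - ⅓*(-38)) = 1/(-53/3 + 38/3) = 1/(-5) = -⅕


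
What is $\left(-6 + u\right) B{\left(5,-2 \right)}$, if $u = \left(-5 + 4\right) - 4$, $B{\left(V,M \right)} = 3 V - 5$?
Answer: $-110$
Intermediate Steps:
$B{\left(V,M \right)} = -5 + 3 V$
$u = -5$ ($u = -1 - 4 = -5$)
$\left(-6 + u\right) B{\left(5,-2 \right)} = \left(-6 - 5\right) \left(-5 + 3 \cdot 5\right) = - 11 \left(-5 + 15\right) = \left(-11\right) 10 = -110$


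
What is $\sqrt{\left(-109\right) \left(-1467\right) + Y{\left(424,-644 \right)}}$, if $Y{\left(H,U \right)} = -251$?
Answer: $2 \sqrt{39913} \approx 399.56$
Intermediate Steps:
$\sqrt{\left(-109\right) \left(-1467\right) + Y{\left(424,-644 \right)}} = \sqrt{\left(-109\right) \left(-1467\right) - 251} = \sqrt{159903 - 251} = \sqrt{159652} = 2 \sqrt{39913}$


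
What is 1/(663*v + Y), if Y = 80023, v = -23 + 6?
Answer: 1/68752 ≈ 1.4545e-5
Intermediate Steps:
v = -17
1/(663*v + Y) = 1/(663*(-17) + 80023) = 1/(-11271 + 80023) = 1/68752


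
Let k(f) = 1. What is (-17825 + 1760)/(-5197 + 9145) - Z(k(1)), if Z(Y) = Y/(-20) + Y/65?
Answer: -24651/6110 ≈ -4.0345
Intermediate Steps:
Z(Y) = -9*Y/260 (Z(Y) = Y*(-1/20) + Y*(1/65) = -Y/20 + Y/65 = -9*Y/260)
(-17825 + 1760)/(-5197 + 9145) - Z(k(1)) = (-17825 + 1760)/(-5197 + 9145) - (-9)/260 = -16065/3948 - 1*(-9/260) = -16065*1/3948 + 9/260 = -765/188 + 9/260 = -24651/6110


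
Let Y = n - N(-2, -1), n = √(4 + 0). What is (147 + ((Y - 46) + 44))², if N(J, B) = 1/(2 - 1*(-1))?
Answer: 193600/9 ≈ 21511.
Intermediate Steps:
N(J, B) = ⅓ (N(J, B) = 1/(2 + 1) = 1/3 = ⅓)
n = 2 (n = √4 = 2)
Y = 5/3 (Y = 2 - 1*⅓ = 2 - ⅓ = 5/3 ≈ 1.6667)
(147 + ((Y - 46) + 44))² = (147 + ((5/3 - 46) + 44))² = (147 + (-133/3 + 44))² = (147 - ⅓)² = (440/3)² = 193600/9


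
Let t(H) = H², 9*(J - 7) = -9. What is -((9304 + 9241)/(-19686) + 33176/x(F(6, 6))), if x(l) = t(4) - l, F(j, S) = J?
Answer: -326458643/98430 ≈ -3316.7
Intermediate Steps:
J = 6 (J = 7 + (⅑)*(-9) = 7 - 1 = 6)
F(j, S) = 6
x(l) = 16 - l (x(l) = 4² - l = 16 - l)
-((9304 + 9241)/(-19686) + 33176/x(F(6, 6))) = -((9304 + 9241)/(-19686) + 33176/(16 - 1*6)) = -(18545*(-1/19686) + 33176/(16 - 6)) = -(-18545/19686 + 33176/10) = -(-18545/19686 + 33176*(⅒)) = -(-18545/19686 + 16588/5) = -1*326458643/98430 = -326458643/98430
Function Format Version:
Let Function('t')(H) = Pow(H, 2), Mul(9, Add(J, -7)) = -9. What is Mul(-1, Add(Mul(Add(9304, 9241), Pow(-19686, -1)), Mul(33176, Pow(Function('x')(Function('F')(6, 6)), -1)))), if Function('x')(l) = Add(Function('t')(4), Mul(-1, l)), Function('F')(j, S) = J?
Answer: Rational(-326458643, 98430) ≈ -3316.7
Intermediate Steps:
J = 6 (J = Add(7, Mul(Rational(1, 9), -9)) = Add(7, -1) = 6)
Function('F')(j, S) = 6
Function('x')(l) = Add(16, Mul(-1, l)) (Function('x')(l) = Add(Pow(4, 2), Mul(-1, l)) = Add(16, Mul(-1, l)))
Mul(-1, Add(Mul(Add(9304, 9241), Pow(-19686, -1)), Mul(33176, Pow(Function('x')(Function('F')(6, 6)), -1)))) = Mul(-1, Add(Mul(Add(9304, 9241), Pow(-19686, -1)), Mul(33176, Pow(Add(16, Mul(-1, 6)), -1)))) = Mul(-1, Add(Mul(18545, Rational(-1, 19686)), Mul(33176, Pow(Add(16, -6), -1)))) = Mul(-1, Add(Rational(-18545, 19686), Mul(33176, Pow(10, -1)))) = Mul(-1, Add(Rational(-18545, 19686), Mul(33176, Rational(1, 10)))) = Mul(-1, Add(Rational(-18545, 19686), Rational(16588, 5))) = Mul(-1, Rational(326458643, 98430)) = Rational(-326458643, 98430)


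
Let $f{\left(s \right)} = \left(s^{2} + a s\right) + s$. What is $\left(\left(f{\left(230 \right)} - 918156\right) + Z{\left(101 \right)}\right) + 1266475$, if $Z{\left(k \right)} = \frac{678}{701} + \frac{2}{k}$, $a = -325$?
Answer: $\frac{23130685779}{70801} \approx 3.267 \cdot 10^{5}$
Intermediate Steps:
$f{\left(s \right)} = s^{2} - 324 s$ ($f{\left(s \right)} = \left(s^{2} - 325 s\right) + s = s^{2} - 324 s$)
$Z{\left(k \right)} = \frac{678}{701} + \frac{2}{k}$ ($Z{\left(k \right)} = 678 \cdot \frac{1}{701} + \frac{2}{k} = \frac{678}{701} + \frac{2}{k}$)
$\left(\left(f{\left(230 \right)} - 918156\right) + Z{\left(101 \right)}\right) + 1266475 = \left(\left(230 \left(-324 + 230\right) - 918156\right) + \left(\frac{678}{701} + \frac{2}{101}\right)\right) + 1266475 = \left(\left(230 \left(-94\right) - 918156\right) + \left(\frac{678}{701} + 2 \cdot \frac{1}{101}\right)\right) + 1266475 = \left(\left(-21620 - 918156\right) + \left(\frac{678}{701} + \frac{2}{101}\right)\right) + 1266475 = \left(-939776 + \frac{69880}{70801}\right) + 1266475 = - \frac{66537010696}{70801} + 1266475 = \frac{23130685779}{70801}$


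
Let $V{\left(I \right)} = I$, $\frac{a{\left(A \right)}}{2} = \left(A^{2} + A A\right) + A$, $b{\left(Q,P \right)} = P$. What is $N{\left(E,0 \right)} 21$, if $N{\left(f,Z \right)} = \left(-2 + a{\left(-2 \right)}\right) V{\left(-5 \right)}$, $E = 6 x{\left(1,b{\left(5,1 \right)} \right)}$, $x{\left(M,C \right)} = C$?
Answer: $-1050$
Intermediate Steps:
$a{\left(A \right)} = 2 A + 4 A^{2}$ ($a{\left(A \right)} = 2 \left(\left(A^{2} + A A\right) + A\right) = 2 \left(\left(A^{2} + A^{2}\right) + A\right) = 2 \left(2 A^{2} + A\right) = 2 \left(A + 2 A^{2}\right) = 2 A + 4 A^{2}$)
$E = 6$ ($E = 6 \cdot 1 = 6$)
$N{\left(f,Z \right)} = -50$ ($N{\left(f,Z \right)} = \left(-2 + 2 \left(-2\right) \left(1 + 2 \left(-2\right)\right)\right) \left(-5\right) = \left(-2 + 2 \left(-2\right) \left(1 - 4\right)\right) \left(-5\right) = \left(-2 + 2 \left(-2\right) \left(-3\right)\right) \left(-5\right) = \left(-2 + 12\right) \left(-5\right) = 10 \left(-5\right) = -50$)
$N{\left(E,0 \right)} 21 = \left(-50\right) 21 = -1050$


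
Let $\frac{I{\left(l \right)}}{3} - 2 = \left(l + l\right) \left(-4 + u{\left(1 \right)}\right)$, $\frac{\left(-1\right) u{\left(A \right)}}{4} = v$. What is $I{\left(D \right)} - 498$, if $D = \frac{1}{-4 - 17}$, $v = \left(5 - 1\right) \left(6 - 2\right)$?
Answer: $- \frac{3308}{7} \approx -472.57$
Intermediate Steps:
$v = 16$ ($v = 4 \cdot 4 = 16$)
$u{\left(A \right)} = -64$ ($u{\left(A \right)} = \left(-4\right) 16 = -64$)
$D = - \frac{1}{21}$ ($D = \frac{1}{-21} = - \frac{1}{21} \approx -0.047619$)
$I{\left(l \right)} = 6 - 408 l$ ($I{\left(l \right)} = 6 + 3 \left(l + l\right) \left(-4 - 64\right) = 6 + 3 \cdot 2 l \left(-68\right) = 6 + 3 \left(- 136 l\right) = 6 - 408 l$)
$I{\left(D \right)} - 498 = \left(6 - - \frac{136}{7}\right) - 498 = \left(6 + \frac{136}{7}\right) - 498 = \frac{178}{7} - 498 = - \frac{3308}{7}$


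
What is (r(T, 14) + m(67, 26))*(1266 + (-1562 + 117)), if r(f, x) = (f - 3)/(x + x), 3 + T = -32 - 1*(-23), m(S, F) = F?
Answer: -127627/28 ≈ -4558.1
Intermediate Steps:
T = -12 (T = -3 + (-32 - 1*(-23)) = -3 + (-32 + 23) = -3 - 9 = -12)
r(f, x) = (-3 + f)/(2*x) (r(f, x) = (-3 + f)/((2*x)) = (-3 + f)*(1/(2*x)) = (-3 + f)/(2*x))
(r(T, 14) + m(67, 26))*(1266 + (-1562 + 117)) = ((1/2)*(-3 - 12)/14 + 26)*(1266 + (-1562 + 117)) = ((1/2)*(1/14)*(-15) + 26)*(1266 - 1445) = (-15/28 + 26)*(-179) = (713/28)*(-179) = -127627/28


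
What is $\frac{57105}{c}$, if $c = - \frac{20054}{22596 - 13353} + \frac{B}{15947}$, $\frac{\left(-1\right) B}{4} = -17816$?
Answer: $\frac{8417169699705}{338892014} \approx 24837.0$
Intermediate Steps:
$B = 71264$ ($B = \left(-4\right) \left(-17816\right) = 71264$)
$c = \frac{338892014}{147398121}$ ($c = - \frac{20054}{22596 - 13353} + \frac{71264}{15947} = - \frac{20054}{22596 - 13353} + 71264 \cdot \frac{1}{15947} = - \frac{20054}{9243} + \frac{71264}{15947} = \frac{338892014}{147398121} \approx 2.2992$)
$\frac{57105}{c} = \frac{57105}{\frac{338892014}{147398121}} = 57105 \cdot \frac{147398121}{338892014} = \frac{8417169699705}{338892014}$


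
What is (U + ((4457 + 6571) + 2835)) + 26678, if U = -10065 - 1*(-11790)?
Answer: 42266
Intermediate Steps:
U = 1725 (U = -10065 + 11790 = 1725)
(U + ((4457 + 6571) + 2835)) + 26678 = (1725 + ((4457 + 6571) + 2835)) + 26678 = (1725 + (11028 + 2835)) + 26678 = (1725 + 13863) + 26678 = 15588 + 26678 = 42266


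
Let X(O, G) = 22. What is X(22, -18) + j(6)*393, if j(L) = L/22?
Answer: 1421/11 ≈ 129.18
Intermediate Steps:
j(L) = L/22
X(22, -18) + j(6)*393 = 22 + ((1/22)*6)*393 = 22 + (3/11)*393 = 22 + 1179/11 = 1421/11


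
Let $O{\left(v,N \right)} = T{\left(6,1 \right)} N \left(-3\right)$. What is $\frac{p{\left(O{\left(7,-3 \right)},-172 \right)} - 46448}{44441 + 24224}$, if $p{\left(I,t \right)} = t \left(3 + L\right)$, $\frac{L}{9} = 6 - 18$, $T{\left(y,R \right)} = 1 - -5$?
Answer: $- \frac{28388}{68665} \approx -0.41343$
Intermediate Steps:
$T{\left(y,R \right)} = 6$ ($T{\left(y,R \right)} = 1 + 5 = 6$)
$L = -108$ ($L = 9 \left(6 - 18\right) = 9 \left(-12\right) = -108$)
$O{\left(v,N \right)} = - 18 N$ ($O{\left(v,N \right)} = 6 N \left(-3\right) = - 18 N$)
$p{\left(I,t \right)} = - 105 t$ ($p{\left(I,t \right)} = t \left(3 - 108\right) = t \left(-105\right) = - 105 t$)
$\frac{p{\left(O{\left(7,-3 \right)},-172 \right)} - 46448}{44441 + 24224} = \frac{\left(-105\right) \left(-172\right) - 46448}{44441 + 24224} = \frac{18060 - 46448}{68665} = \left(-28388\right) \frac{1}{68665} = - \frac{28388}{68665}$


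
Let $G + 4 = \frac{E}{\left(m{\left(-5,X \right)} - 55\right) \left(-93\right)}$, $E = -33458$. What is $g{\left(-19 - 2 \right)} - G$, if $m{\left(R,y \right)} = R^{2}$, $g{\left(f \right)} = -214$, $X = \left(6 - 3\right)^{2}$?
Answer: $- \frac{276221}{1395} \approx -198.01$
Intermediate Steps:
$X = 9$ ($X = 3^{2} = 9$)
$G = - \frac{22309}{1395}$ ($G = -4 - \frac{33458}{\left(\left(-5\right)^{2} - 55\right) \left(-93\right)} = -4 - \frac{33458}{\left(25 - 55\right) \left(-93\right)} = -4 - \frac{33458}{\left(-30\right) \left(-93\right)} = -4 - \frac{33458}{2790} = -4 - \frac{16729}{1395} = - \frac{22309}{1395} \approx -15.992$)
$g{\left(-19 - 2 \right)} - G = -214 - - \frac{22309}{1395} = -214 + \frac{22309}{1395} = - \frac{276221}{1395}$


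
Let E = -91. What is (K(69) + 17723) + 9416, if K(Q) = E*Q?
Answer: 20860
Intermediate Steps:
K(Q) = -91*Q
(K(69) + 17723) + 9416 = (-91*69 + 17723) + 9416 = (-6279 + 17723) + 9416 = 11444 + 9416 = 20860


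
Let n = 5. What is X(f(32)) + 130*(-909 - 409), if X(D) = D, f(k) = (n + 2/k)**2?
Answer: -43856479/256 ≈ -1.7131e+5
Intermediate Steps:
f(k) = (5 + 2/k)**2
X(f(32)) + 130*(-909 - 409) = (2 + 5*32)**2/32**2 + 130*(-909 - 409) = (2 + 160)**2/1024 + 130*(-1318) = (1/1024)*162**2 - 171340 = (1/1024)*26244 - 171340 = 6561/256 - 171340 = -43856479/256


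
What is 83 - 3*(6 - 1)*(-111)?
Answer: 1748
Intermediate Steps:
83 - 3*(6 - 1)*(-111) = 83 - 3*5*(-111) = 83 - 15*(-111) = 83 + 1665 = 1748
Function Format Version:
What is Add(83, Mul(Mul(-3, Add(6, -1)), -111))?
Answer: 1748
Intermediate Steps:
Add(83, Mul(Mul(-3, Add(6, -1)), -111)) = Add(83, Mul(Mul(-3, 5), -111)) = Add(83, Mul(-15, -111)) = Add(83, 1665) = 1748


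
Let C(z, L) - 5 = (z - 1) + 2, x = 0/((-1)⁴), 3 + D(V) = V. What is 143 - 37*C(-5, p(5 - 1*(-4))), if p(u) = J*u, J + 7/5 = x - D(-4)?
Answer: 106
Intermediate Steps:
D(V) = -3 + V
x = 0 (x = 0/1 = 0*1 = 0)
J = 28/5 (J = -7/5 + (0 - (-3 - 4)) = -7/5 + (0 - 1*(-7)) = -7/5 + (0 + 7) = -7/5 + 7 = 28/5 ≈ 5.6000)
p(u) = 28*u/5
C(z, L) = 6 + z (C(z, L) = 5 + ((z - 1) + 2) = 5 + ((-1 + z) + 2) = 5 + (1 + z) = 6 + z)
143 - 37*C(-5, p(5 - 1*(-4))) = 143 - 37*(6 - 5) = 143 - 37*1 = 143 - 37 = 106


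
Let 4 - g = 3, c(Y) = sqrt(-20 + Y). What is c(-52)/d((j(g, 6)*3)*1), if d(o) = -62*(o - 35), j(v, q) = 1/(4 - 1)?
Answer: 3*I*sqrt(2)/1054 ≈ 0.0040253*I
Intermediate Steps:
g = 1 (g = 4 - 1*3 = 4 - 3 = 1)
j(v, q) = 1/3
d(o) = 2170 - 62*o (d(o) = -62*(-35 + o) = 2170 - 62*o)
c(-52)/d((j(g, 6)*3)*1) = sqrt(-20 - 52)/(2170 - 62*(1/3)*3) = sqrt(-72)/(2170 - 62) = (6*I*sqrt(2))/(2170 - 62*1) = (6*I*sqrt(2))/(2170 - 62) = (6*I*sqrt(2))/2108 = (6*I*sqrt(2))*(1/2108) = 3*I*sqrt(2)/1054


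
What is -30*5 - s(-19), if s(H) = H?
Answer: -131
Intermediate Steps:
-30*5 - s(-19) = -30*5 - 1*(-19) = -150 + 19 = -131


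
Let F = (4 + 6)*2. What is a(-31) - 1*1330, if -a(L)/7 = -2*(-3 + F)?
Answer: -1092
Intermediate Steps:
F = 20 (F = 10*2 = 20)
a(L) = 238 (a(L) = -(-14)*(-3 + 20) = -(-14)*17 = -7*(-34) = 238)
a(-31) - 1*1330 = 238 - 1*1330 = 238 - 1330 = -1092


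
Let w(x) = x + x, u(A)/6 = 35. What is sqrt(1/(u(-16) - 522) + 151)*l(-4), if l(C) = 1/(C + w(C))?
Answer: -sqrt(3674658)/1872 ≈ -1.0240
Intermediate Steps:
u(A) = 210 (u(A) = 6*35 = 210)
w(x) = 2*x
l(C) = 1/(3*C) (l(C) = 1/(C + 2*C) = 1/(3*C))
sqrt(1/(u(-16) - 522) + 151)*l(-4) = sqrt(1/(210 - 522) + 151)*((1/3)/(-4)) = sqrt(1/(-312) + 151)*((1/3)*(-1/4)) = sqrt(-1/312 + 151)*(-1/12) = sqrt(47111/312)*(-1/12) = (sqrt(3674658)/156)*(-1/12) = -sqrt(3674658)/1872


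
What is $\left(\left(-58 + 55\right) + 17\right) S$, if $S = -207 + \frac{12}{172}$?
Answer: $- \frac{124572}{43} \approx -2897.0$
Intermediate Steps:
$S = - \frac{8898}{43}$ ($S = -207 + 12 \cdot \frac{1}{172} = -207 + \frac{3}{43} = - \frac{8898}{43} \approx -206.93$)
$\left(\left(-58 + 55\right) + 17\right) S = \left(\left(-58 + 55\right) + 17\right) \left(- \frac{8898}{43}\right) = \left(-3 + 17\right) \left(- \frac{8898}{43}\right) = 14 \left(- \frac{8898}{43}\right) = - \frac{124572}{43}$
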